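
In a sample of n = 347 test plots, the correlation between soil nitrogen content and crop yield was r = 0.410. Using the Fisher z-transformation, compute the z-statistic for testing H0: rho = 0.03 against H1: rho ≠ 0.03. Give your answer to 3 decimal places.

7.523

z_r = atanh(0.410) = 0.435611,  z_0 = atanh(0.03) = 0.030009
SE = 1/√(n−3) = 1/√344 = 0.053916
z = (z_r − z_0)/SE = (0.435611 − 0.030009) / 0.053916 = 0.405602 / 0.053916 = 7.523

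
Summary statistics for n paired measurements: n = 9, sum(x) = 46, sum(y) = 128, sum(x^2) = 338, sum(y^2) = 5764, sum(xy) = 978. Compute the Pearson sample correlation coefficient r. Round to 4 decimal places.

Numerator: nΣxy − (Σx)(Σy) = 9·978 − (46)(128) = 2914
Denominator: √[(nΣx²−(Σx)²)(nΣy²−(Σy)²)]
  nΣx²−(Σx)² = 9·338 − 2116 = 926;  nΣy²−(Σy)² = 9·5764 − 16384 = 35492
  √(926·35492) = √32865592 = 5732.8520
r = 2914 / 5732.8520 = 0.5083

0.5083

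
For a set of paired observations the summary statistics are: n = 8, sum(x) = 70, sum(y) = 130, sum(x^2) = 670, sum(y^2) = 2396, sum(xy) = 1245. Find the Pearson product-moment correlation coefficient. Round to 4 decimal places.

0.8420

Numerator: nΣxy − (Σx)(Σy) = 8·1245 − (70)(130) = 860
Denominator: √[(nΣx²−(Σx)²)(nΣy²−(Σy)²)]
  nΣx²−(Σx)² = 8·670 − 4900 = 460;  nΣy²−(Σy)² = 8·2396 − 16900 = 2268
  √(460·2268) = √1043280 = 1021.4108
r = 860 / 1021.4108 = 0.8420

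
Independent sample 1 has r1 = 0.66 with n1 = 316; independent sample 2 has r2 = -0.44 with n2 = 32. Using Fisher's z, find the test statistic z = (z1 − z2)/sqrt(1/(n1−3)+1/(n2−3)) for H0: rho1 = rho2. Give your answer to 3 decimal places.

Fisher z-transforms: z1 = atanh(0.66) = 0.792814, z2 = atanh(-0.44) = -0.472231; difference d = 1.265045
Var(d) = 1/313 + 1/29 = 0.0031949 + 0.0344828 = 0.0376777
z = d/√Var(d) = 1.265045 / √0.0376777 = 1.265045 / 0.194107 = 6.517

6.517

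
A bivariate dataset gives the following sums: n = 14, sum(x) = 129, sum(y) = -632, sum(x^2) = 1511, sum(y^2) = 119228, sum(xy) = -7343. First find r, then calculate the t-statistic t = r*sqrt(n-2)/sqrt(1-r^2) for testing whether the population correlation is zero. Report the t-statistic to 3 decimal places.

-1.014

S_xy = nΣxy − ΣxΣy = 14·(-7343) − 129·(-632) = -102802 − (-81528) = -21274
S_xx = nΣx² − (Σx)² = 14·1511 − 129² = 21154 − 16641 = 4513
S_yy = nΣy² − (Σy)² = 14·119228 − (-632)² = 1669192 − 399424 = 1269768
r = S_xy / √(S_xx·S_yy) = -21274 / √(4513·1269768) = -21274 / √5730462984 = -21274 / 75699.8216 = -0.2810
t = r·√(n−2)/√(1−r²) = -0.2810·√12 / √(1−0.078961) = -0.973413 / 0.959708 = -1.014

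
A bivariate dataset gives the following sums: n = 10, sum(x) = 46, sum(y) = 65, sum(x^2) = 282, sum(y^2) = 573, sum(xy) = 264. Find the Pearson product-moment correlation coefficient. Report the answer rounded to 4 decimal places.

-0.3400

S_xy = nΣxy − ΣxΣy = 10·264 − 46·65 = 2640 − 2990 = -350
S_xx = nΣx² − (Σx)² = 10·282 − 46² = 2820 − 2116 = 704
S_yy = nΣy² − (Σy)² = 10·573 − 65² = 5730 − 4225 = 1505
r = S_xy / √(S_xx·S_yy) = -350 / √(704·1505) = -350 / √1059520 = -350 / 1029.3299 = -0.3400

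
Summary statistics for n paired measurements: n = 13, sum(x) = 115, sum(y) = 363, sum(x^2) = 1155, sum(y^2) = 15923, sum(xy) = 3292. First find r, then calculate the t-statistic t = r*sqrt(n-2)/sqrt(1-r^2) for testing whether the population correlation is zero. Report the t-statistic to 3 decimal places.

Numerator: nΣxy − (Σx)(Σy) = 13·3292 − (115)(363) = 1051
Denominator: √[(nΣx²−(Σx)²)(nΣy²−(Σy)²)]
  nΣx²−(Σx)² = 13·1155 − 13225 = 1790;  nΣy²−(Σy)² = 13·15923 − 131769 = 75230
  √(1790·75230) = √134661700 = 11604.3828
r = 1051 / 11604.3828 = 0.0906
t = r·√(n−2)/√(1−r²) = 0.0906·√11 / √(1−0.008208) = 0.300486 / 0.995888 = 0.302

0.302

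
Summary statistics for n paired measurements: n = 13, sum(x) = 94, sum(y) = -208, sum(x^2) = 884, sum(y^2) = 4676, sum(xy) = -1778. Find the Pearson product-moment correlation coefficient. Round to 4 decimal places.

-0.5221

S_xy = nΣxy − ΣxΣy = 13·(-1778) − 94·(-208) = -23114 − (-19552) = -3562
S_xx = nΣx² − (Σx)² = 13·884 − 94² = 11492 − 8836 = 2656
S_yy = nΣy² − (Σy)² = 13·4676 − (-208)² = 60788 − 43264 = 17524
r = S_xy / √(S_xx·S_yy) = -3562 / √(2656·17524) = -3562 / √46543744 = -3562 / 6822.2976 = -0.5221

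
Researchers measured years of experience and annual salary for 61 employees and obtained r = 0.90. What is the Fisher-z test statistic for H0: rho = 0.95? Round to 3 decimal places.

-2.738

z_r = atanh(0.90) = 1.472219,  z_0 = atanh(0.95) = 1.831781
SE = 1/√(n−3) = 1/√58 = 0.131306
z = (z_r − z_0)/SE = (1.472219 − 1.831781) / 0.131306 = -0.359562 / 0.131306 = -2.738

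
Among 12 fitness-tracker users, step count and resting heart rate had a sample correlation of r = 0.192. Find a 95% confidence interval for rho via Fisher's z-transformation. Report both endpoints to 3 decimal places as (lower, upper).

z_r = atanh(0.192) = 0.194413;  SE = 1/√(n−3) = 1/√9 = 0.333333
z-limits: 0.194413 ± 1.960·0.333333 = 0.194413 ± 0.653333 = [-0.458920, 0.847746]
ρ-limits: (tanh -0.458920, tanh 0.847746) = (-0.429, 0.690)

(-0.429, 0.690)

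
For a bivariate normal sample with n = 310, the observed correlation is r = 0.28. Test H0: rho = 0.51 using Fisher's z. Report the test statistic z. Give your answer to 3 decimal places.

Fisher z: atanh(0.28) = 0.287682, atanh(0.51) = 0.562730
z = (z_r − z_0)·√(n−3) = (0.287682 − 0.562730)·√307 = -0.275048 · 17.521415 = -4.819

-4.819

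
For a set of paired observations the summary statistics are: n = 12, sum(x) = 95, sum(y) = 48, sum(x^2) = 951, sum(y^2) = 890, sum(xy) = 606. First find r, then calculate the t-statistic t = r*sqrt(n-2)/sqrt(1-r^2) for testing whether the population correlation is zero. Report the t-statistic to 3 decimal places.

Numerator: nΣxy − (Σx)(Σy) = 12·606 − (95)(48) = 2712
Denominator: √[(nΣx²−(Σx)²)(nΣy²−(Σy)²)]
  nΣx²−(Σx)² = 12·951 − 9025 = 2387;  nΣy²−(Σy)² = 12·890 − 2304 = 8376
  √(2387·8376) = √19993512 = 4471.4105
r = 2712 / 4471.4105 = 0.6065
t = r·√(n−2)/√(1−r²) = 0.6065·√10 / √(1−0.367842) = 1.917921 / 0.795084 = 2.412

2.412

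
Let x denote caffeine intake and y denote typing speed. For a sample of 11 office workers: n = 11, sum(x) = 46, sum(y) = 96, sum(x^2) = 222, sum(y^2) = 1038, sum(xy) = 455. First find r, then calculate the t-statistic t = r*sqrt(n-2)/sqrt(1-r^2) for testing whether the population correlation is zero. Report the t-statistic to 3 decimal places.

2.901

S_xy = nΣxy − ΣxΣy = 11·455 − 46·96 = 5005 − 4416 = 589
S_xx = nΣx² − (Σx)² = 11·222 − 46² = 2442 − 2116 = 326
S_yy = nΣy² − (Σy)² = 11·1038 − 96² = 11418 − 9216 = 2202
r = S_xy / √(S_xx·S_yy) = 589 / √(326·2202) = 589 / √717852 = 589 / 847.2615 = 0.6952
t = r·√(n−2)/√(1−r²) = 0.6952·√9 / √(1−0.483303) = 2.085600 / 0.718816 = 2.901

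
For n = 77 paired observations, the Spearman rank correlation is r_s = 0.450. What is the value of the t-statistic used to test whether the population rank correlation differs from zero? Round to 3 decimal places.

4.364

t = r_s·√(n−2) / √(1−r_s²) with r_s = 0.450, n = 77
  = 0.450·√75 / √(1 − 0.202500)
  = 0.450·8.660254 / 0.893029
  = 3.897114 / 0.893029 = 4.364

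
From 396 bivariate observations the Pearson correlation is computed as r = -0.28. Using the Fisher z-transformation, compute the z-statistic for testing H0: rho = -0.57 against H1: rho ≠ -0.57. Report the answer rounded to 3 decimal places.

Fisher z: atanh(-0.28) = -0.287682, atanh(-0.57) = -0.647523
z = (z_r − z_0)·√(n−3) = (-0.287682 − (-0.647523))·√393 = 0.359841 · 19.824228 = 7.134

7.134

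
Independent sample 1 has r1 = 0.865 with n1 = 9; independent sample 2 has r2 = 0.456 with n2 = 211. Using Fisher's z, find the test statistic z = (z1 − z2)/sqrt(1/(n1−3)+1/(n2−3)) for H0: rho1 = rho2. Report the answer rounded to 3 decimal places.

1.982

z1 = atanh(0.865) = 1.312871,  z2 = atanh(0.456) = 0.492249
SE = √(1/(n1−3) + 1/(n2−3)) = √(1/6 + 1/208) = √(0.1666667 + 0.0048077) = √0.1714744 = 0.414095
z = (z1 − z2)/SE = (1.312871 − 0.492249) / 0.414095 = 0.820622 / 0.414095 = 1.982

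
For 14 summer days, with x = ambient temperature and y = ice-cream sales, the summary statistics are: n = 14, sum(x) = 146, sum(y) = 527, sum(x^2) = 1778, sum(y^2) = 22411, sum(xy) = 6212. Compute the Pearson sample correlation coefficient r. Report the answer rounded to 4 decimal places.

0.8833

S_xy = nΣxy − ΣxΣy = 14·6212 − 146·527 = 86968 − 76942 = 10026
S_xx = nΣx² − (Σx)² = 14·1778 − 146² = 24892 − 21316 = 3576
S_yy = nΣy² − (Σy)² = 14·22411 − 527² = 313754 − 277729 = 36025
r = S_xy / √(S_xx·S_yy) = 10026 / √(3576·36025) = 10026 / √128825400 = 10026 / 11350.1278 = 0.8833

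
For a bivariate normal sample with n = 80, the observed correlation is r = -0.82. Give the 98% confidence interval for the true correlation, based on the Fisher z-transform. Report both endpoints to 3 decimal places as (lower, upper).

(-0.890, -0.712)

Fisher z: z_r = atanh(r) = ½·ln((1+(-0.82))/(1−(-0.82))) = -1.156817
SE(z) = 1/√(n−3) = 1/√77 = 0.113961
98% ⇒ z* = 2.326; margin = 2.326·0.113961 = 0.265073
CI on z-scale: (-1.421890, -0.891744)
Back-transform: tanh(-1.421890) = -0.889993, tanh(-0.891744) = -0.712254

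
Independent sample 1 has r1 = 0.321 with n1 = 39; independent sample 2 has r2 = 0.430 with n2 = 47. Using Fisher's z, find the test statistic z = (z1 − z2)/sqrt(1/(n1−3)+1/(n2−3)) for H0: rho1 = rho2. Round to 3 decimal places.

Fisher z-transforms: z1 = atanh(0.321) = 0.332762, z2 = atanh(0.430) = 0.459897; difference d = -0.127135
Var(d) = 1/36 + 1/44 = 0.0277778 + 0.0227273 = 0.0505051
z = d/√Var(d) = -0.127135 / √0.0505051 = -0.127135 / 0.224733 = -0.566

-0.566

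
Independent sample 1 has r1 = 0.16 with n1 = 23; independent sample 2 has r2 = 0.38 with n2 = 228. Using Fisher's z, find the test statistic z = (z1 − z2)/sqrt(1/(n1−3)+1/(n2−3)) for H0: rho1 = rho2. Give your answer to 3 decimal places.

-1.023

Fisher z-transforms: z1 = atanh(0.16) = 0.161387, z2 = atanh(0.38) = 0.400060; difference d = -0.238673
Var(d) = 1/20 + 1/225 = 0.0500000 + 0.0044444 = 0.0544444
z = d/√Var(d) = -0.238673 / √0.0544444 = -0.238673 / 0.233333 = -1.023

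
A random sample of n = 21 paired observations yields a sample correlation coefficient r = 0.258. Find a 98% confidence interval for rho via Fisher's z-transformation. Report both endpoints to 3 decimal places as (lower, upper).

Fisher z: z_r = atanh(r) = ½·ln((1+0.258)/(1−0.258)) = 0.263965
SE(z) = 1/√(n−3) = 1/√18 = 0.235702
98% ⇒ z* = 2.326; margin = 2.326·0.235702 = 0.548243
CI on z-scale: (-0.284278, 0.812208)
Back-transform: tanh(-0.284278) = -0.276860, tanh(0.812208) = 0.670807

(-0.277, 0.671)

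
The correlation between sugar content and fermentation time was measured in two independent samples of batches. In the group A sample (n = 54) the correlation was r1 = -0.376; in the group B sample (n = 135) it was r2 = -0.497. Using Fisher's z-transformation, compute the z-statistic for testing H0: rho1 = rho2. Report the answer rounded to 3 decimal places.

0.909

Fisher z-transforms: z1 = atanh(-0.376) = -0.395393, z2 = atanh(-0.497) = -0.545314; difference d = 0.149921
Var(d) = 1/51 + 1/132 = 0.0196078 + 0.0075758 = 0.0271836
z = d/√Var(d) = 0.149921 / √0.0271836 = 0.149921 / 0.164874 = 0.909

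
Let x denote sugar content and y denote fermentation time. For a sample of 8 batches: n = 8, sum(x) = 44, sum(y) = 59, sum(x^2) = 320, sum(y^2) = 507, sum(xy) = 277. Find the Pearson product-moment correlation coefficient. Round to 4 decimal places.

Numerator: nΣxy − (Σx)(Σy) = 8·277 − (44)(59) = -380
Denominator: √[(nΣx²−(Σx)²)(nΣy²−(Σy)²)]
  nΣx²−(Σx)² = 8·320 − 1936 = 624;  nΣy²−(Σy)² = 8·507 − 3481 = 575
  √(624·575) = √358800 = 598.9992
r = -380 / 598.9992 = -0.6344

-0.6344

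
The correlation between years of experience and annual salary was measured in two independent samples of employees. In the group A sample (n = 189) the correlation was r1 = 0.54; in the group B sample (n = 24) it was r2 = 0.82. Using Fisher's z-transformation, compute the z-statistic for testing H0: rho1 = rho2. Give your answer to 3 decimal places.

z1 = atanh(0.54) = 0.604156,  z2 = atanh(0.82) = 1.156817
SE = √(1/(n1−3) + 1/(n2−3)) = √(1/186 + 1/21) = √(0.0053763 + 0.0476190) = √0.0529953 = 0.230207
z = (z1 − z2)/SE = (0.604156 − 1.156817) / 0.230207 = -0.552661 / 0.230207 = -2.401

-2.401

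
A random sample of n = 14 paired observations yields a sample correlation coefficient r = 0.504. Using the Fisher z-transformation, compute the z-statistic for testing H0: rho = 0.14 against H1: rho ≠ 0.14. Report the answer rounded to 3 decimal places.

z_r = atanh(0.504) = 0.554654,  z_0 = atanh(0.14) = 0.140926
SE = 1/√(n−3) = 1/√11 = 0.301511
z = (z_r − z_0)/SE = (0.554654 − 0.140926) / 0.301511 = 0.413728 / 0.301511 = 1.372

1.372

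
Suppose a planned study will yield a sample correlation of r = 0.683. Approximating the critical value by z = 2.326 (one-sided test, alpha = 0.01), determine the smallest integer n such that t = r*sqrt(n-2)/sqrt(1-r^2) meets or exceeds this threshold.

r√(n−2)/√(1−r²) ≥ 2.326  ⇔  n−2 ≥ (2.326)²·(1−r²)/r²
(1−r²)/r² = (1−0.466489)/0.466489 = 1.1437
n ≥ 2 + 5.410276·1.1437 = 2 + 6.1877 = 8.1877
⌈8.1877⌉ = 9

9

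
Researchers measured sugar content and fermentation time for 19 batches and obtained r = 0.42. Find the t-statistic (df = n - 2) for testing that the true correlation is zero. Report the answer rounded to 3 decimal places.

t = r·√(n−2) / √(1−r²) with r = 0.42, n = 19
  = 0.42·√17 / √(1 − 0.1764)
  = 0.42·4.123106 / 0.907524
  = 1.731705 / 0.907524 = 1.908

1.908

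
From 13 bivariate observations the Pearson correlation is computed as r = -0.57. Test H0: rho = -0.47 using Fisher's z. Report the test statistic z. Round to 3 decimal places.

-0.435

Fisher z: atanh(-0.57) = -0.647523, atanh(-0.47) = -0.510070
z = (z_r − z_0)·√(n−3) = (-0.647523 − (-0.510070))·√10 = -0.137453 · 3.162278 = -0.435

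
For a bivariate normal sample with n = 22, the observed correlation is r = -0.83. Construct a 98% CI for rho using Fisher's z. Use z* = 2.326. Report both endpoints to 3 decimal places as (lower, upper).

(-0.938, -0.575)

Fisher z: z_r = atanh(r) = ½·ln((1+(-0.83))/(1−(-0.83))) = -1.188136
SE(z) = 1/√(n−3) = 1/√19 = 0.229416
98% ⇒ z* = 2.326; margin = 2.326·0.229416 = 0.533622
CI on z-scale: (-1.721758, -0.654514)
Back-transform: tanh(-1.721758) = -0.938074, tanh(-0.654514) = -0.574701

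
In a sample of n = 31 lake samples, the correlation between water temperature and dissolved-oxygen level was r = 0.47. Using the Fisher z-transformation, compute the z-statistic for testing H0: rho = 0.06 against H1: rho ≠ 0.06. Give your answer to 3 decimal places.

2.381

Fisher z: atanh(0.47) = 0.510070, atanh(0.06) = 0.060072
z = (z_r − z_0)·√(n−3) = (0.510070 − 0.060072)·√28 = 0.449998 · 5.291503 = 2.381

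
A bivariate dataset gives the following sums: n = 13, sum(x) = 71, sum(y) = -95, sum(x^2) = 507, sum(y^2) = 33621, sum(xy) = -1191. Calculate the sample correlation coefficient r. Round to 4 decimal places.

Numerator: nΣxy − (Σx)(Σy) = 13·(-1191) − (71)(-95) = -8738
Denominator: √[(nΣx²−(Σx)²)(nΣy²−(Σy)²)]
  nΣx²−(Σx)² = 13·507 − 5041 = 1550;  nΣy²−(Σy)² = 13·33621 − 9025 = 428048
  √(1550·428048) = √663474400 = 25757.9968
r = -8738 / 25757.9968 = -0.3392

-0.3392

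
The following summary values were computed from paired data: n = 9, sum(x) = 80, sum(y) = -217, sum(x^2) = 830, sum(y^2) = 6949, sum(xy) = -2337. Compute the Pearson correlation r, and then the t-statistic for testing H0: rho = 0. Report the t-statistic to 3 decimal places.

-5.571

S_xy = nΣxy − ΣxΣy = 9·(-2337) − 80·(-217) = -21033 − (-17360) = -3673
S_xx = nΣx² − (Σx)² = 9·830 − 80² = 7470 − 6400 = 1070
S_yy = nΣy² − (Σy)² = 9·6949 − (-217)² = 62541 − 47089 = 15452
r = S_xy / √(S_xx·S_yy) = -3673 / √(1070·15452) = -3673 / √16533640 = -3673 / 4066.1579 = -0.9033
t = r·√(n−2)/√(1−r²) = -0.9033·√7 / √(1−0.815951) = -2.389907 / 0.429009 = -5.571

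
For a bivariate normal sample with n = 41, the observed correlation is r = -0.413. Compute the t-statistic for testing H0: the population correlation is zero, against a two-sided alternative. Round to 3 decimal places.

-2.832

1 − r² = 1 − 0.170569 = 0.829431;  √(1−r²) = 0.910731
√(n−2) = √39 = 6.244998
t = r·√(n−2)/√(1−r²) = -0.413 · 6.244998 / 0.910731 = -2.832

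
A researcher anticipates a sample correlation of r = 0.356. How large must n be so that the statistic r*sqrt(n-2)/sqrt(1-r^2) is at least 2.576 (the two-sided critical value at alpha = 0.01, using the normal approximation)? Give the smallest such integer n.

48

Need r·√(n−2)/√(1−r²) ≥ 2.576
√(n−2) ≥ 2.576·√(1−0.126736) / 0.356 = 2.576·0.934486 / 0.356 = 6.7619
n−2 ≥ 45.7233  ⇒  n ≥ 47.7233
Smallest integer n = 48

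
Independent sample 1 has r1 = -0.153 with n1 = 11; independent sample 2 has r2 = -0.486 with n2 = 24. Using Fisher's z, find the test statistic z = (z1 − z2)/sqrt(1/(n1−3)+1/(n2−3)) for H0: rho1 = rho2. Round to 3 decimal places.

z1 = atanh(-0.153) = -0.154211,  z2 = atanh(-0.486) = -0.530810
SE = √(1/(n1−3) + 1/(n2−3)) = √(1/8 + 1/21) = √(0.1250000 + 0.0476190) = √0.1726190 = 0.415474
z = (z1 − z2)/SE = (-0.154211 − (-0.530810)) / 0.415474 = 0.376599 / 0.415474 = 0.906

0.906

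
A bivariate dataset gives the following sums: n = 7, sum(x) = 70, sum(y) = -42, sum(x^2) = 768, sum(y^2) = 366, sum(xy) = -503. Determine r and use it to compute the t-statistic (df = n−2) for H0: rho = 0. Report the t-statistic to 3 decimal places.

-6.318

Numerator: nΣxy − (Σx)(Σy) = 7·(-503) − (70)(-42) = -581
Denominator: √[(nΣx²−(Σx)²)(nΣy²−(Σy)²)]
  nΣx²−(Σx)² = 7·768 − 4900 = 476;  nΣy²−(Σy)² = 7·366 − 1764 = 798
  √(476·798) = √379848 = 616.3181
r = -581 / 616.3181 = -0.9427
t = r·√(n−2)/√(1−r²) = -0.9427·√5 / √(1−0.888683) = -2.107941 / 0.333642 = -6.318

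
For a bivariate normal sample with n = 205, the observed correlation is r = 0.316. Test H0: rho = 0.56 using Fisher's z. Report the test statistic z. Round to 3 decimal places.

-4.344

z_r = atanh(0.316) = 0.327197,  z_0 = atanh(0.56) = 0.632833
SE = 1/√(n−3) = 1/√202 = 0.070360
z = (z_r − z_0)/SE = (0.327197 − 0.632833) / 0.070360 = -0.305636 / 0.070360 = -4.344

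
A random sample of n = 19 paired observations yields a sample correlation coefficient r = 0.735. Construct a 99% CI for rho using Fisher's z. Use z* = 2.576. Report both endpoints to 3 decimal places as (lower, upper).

(0.287, 0.919)

z_r = atanh(0.735) = 0.939516;  SE = 1/√(n−3) = 1/√16 = 0.250000
z-limits: 0.939516 ± 2.576·0.250000 = 0.939516 ± 0.644000 = [0.295516, 1.583516]
ρ-limits: (tanh 0.295516, tanh 1.583516) = (0.287, 0.919)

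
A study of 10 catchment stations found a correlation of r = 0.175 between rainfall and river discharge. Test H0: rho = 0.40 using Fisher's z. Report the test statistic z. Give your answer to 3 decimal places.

z_r = atanh(0.175) = 0.176820,  z_0 = atanh(0.40) = 0.423649
SE = 1/√(n−3) = 1/√7 = 0.377964
z = (z_r − z_0)/SE = (0.176820 − 0.423649) / 0.377964 = -0.246829 / 0.377964 = -0.653

-0.653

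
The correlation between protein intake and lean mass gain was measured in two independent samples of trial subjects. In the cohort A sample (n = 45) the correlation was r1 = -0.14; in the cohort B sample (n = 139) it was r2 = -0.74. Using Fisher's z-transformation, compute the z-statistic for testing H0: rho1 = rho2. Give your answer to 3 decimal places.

4.586

z1 = atanh(-0.14) = -0.140926,  z2 = atanh(-0.74) = -0.950479
SE = √(1/(n1−3) + 1/(n2−3)) = √(1/42 + 1/136) = √(0.0238095 + 0.0073529) = √0.0311624 = 0.176529
z = (z1 − z2)/SE = (-0.140926 − (-0.950479)) / 0.176529 = 0.809553 / 0.176529 = 4.586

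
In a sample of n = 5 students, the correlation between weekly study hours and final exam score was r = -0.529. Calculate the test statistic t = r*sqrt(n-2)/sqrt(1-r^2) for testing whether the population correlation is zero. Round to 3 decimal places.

-1.080

1 − r² = 1 − 0.279841 = 0.720159;  √(1−r²) = 0.848622
√(n−2) = √3 = 1.732051
t = r·√(n−2)/√(1−r²) = -0.529 · 1.732051 / 0.848622 = -1.080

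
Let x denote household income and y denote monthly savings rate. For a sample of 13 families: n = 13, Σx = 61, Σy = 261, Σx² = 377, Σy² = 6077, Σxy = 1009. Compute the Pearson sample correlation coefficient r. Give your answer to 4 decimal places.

S_xy = nΣxy − ΣxΣy = 13·1009 − 61·261 = 13117 − 15921 = -2804
S_xx = nΣx² − (Σx)² = 13·377 − 61² = 4901 − 3721 = 1180
S_yy = nΣy² − (Σy)² = 13·6077 − 261² = 79001 − 68121 = 10880
r = S_xy / √(S_xx·S_yy) = -2804 / √(1180·10880) = -2804 / √12838400 = -2804 / 3583.0713 = -0.7826

-0.7826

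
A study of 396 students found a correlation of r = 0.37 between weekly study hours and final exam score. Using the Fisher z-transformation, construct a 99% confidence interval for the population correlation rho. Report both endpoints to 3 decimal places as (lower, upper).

z_r = atanh(0.37) = 0.388423;  SE = 1/√(n−3) = 1/√393 = 0.050443
z-limits: 0.388423 ± 2.576·0.050443 = 0.388423 ± 0.129941 = [0.258482, 0.518364]
ρ-limits: (tanh 0.258482, tanh 0.518364) = (0.253, 0.476)

(0.253, 0.476)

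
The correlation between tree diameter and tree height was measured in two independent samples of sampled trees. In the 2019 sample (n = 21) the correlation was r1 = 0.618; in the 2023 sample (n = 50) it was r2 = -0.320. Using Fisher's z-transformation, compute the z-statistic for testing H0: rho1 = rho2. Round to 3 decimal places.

z1 = atanh(0.618) = 0.721763,  z2 = atanh(-0.320) = -0.331647
SE = √(1/(n1−3) + 1/(n2−3)) = √(1/18 + 1/47) = √(0.0555556 + 0.0212766) = √0.0768322 = 0.277186
z = (z1 − z2)/SE = (0.721763 − (-0.331647)) / 0.277186 = 1.053410 / 0.277186 = 3.800

3.800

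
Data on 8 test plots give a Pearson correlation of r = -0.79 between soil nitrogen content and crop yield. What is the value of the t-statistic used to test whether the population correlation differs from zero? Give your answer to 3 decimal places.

-3.156

t = r·√(n−2) / √(1−r²) with r = -0.79, n = 8
  = -0.79·√6 / √(1 − 0.6241)
  = -0.79·2.449490 / 0.613107
  = -1.935097 / 0.613107 = -3.156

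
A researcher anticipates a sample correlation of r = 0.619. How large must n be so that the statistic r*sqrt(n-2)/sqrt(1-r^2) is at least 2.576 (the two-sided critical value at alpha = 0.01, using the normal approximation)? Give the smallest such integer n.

13

r√(n−2)/√(1−r²) ≥ 2.576  ⇔  n−2 ≥ (2.576)²·(1−r²)/r²
(1−r²)/r² = (1−0.383161)/0.383161 = 1.6099
n ≥ 2 + 6.635776·1.6099 = 2 + 10.6829 = 12.6829
⌈12.6829⌉ = 13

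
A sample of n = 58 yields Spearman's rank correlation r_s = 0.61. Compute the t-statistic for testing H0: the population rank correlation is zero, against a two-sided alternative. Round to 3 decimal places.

t = r_s·√(n−2) / √(1−r_s²) with r_s = 0.61, n = 58
  = 0.61·√56 / √(1 − 0.3721)
  = 0.61·7.483315 / 0.792401
  = 4.564822 / 0.792401 = 5.761

5.761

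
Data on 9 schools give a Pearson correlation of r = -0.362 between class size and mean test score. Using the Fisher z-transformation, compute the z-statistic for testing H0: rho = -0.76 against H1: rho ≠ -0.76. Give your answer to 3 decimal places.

1.511

z_r = atanh(-0.362) = -0.379186,  z_0 = atanh(-0.76) = -0.996215
SE = 1/√(n−3) = 1/√6 = 0.408248
z = (z_r − z_0)/SE = (-0.379186 − (-0.996215)) / 0.408248 = 0.617029 / 0.408248 = 1.511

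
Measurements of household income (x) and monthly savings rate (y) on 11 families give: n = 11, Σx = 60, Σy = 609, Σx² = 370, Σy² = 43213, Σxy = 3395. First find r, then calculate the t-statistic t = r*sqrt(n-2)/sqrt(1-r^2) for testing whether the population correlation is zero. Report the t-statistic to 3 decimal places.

S_xy = nΣxy − ΣxΣy = 11·3395 − 60·609 = 37345 − 36540 = 805
S_xx = nΣx² − (Σx)² = 11·370 − 60² = 4070 − 3600 = 470
S_yy = nΣy² − (Σy)² = 11·43213 − 609² = 475343 − 370881 = 104462
r = S_xy / √(S_xx·S_yy) = 805 / √(470·104462) = 805 / √49097140 = 805 / 7006.9351 = 0.1149
t = r·√(n−2)/√(1−r²) = 0.1149·√9 / √(1−0.013202) = 0.344700 / 0.993377 = 0.347

0.347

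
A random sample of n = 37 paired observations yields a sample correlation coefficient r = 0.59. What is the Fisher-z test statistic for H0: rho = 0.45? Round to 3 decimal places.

1.125

z_r = atanh(0.59) = 0.677666,  z_0 = atanh(0.45) = 0.484700
SE = 1/√(n−3) = 1/√34 = 0.171499
z = (z_r − z_0)/SE = (0.677666 − 0.484700) / 0.171499 = 0.192966 / 0.171499 = 1.125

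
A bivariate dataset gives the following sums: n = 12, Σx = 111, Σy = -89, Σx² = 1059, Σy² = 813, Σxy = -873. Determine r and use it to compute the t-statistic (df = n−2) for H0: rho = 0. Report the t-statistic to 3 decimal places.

-3.174

S_xy = nΣxy − ΣxΣy = 12·(-873) − 111·(-89) = -10476 − (-9879) = -597
S_xx = nΣx² − (Σx)² = 12·1059 − 111² = 12708 − 12321 = 387
S_yy = nΣy² − (Σy)² = 12·813 − (-89)² = 9756 − 7921 = 1835
r = S_xy / √(S_xx·S_yy) = -597 / √(387·1835) = -597 / √710145 = -597 / 842.7010 = -0.7084
t = r·√(n−2)/√(1−r²) = -0.7084·√10 / √(1−0.501831) = -2.240157 / 0.705811 = -3.174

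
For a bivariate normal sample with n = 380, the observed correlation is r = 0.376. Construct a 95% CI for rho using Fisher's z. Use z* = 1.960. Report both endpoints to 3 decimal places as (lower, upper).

(0.286, 0.459)

z_r = atanh(0.376) = 0.395393;  SE = 1/√(n−3) = 1/√377 = 0.051503
z-limits: 0.395393 ± 1.960·0.051503 = 0.395393 ± 0.100946 = [0.294447, 0.496339]
ρ-limits: (tanh 0.294447, tanh 0.496339) = (0.286, 0.459)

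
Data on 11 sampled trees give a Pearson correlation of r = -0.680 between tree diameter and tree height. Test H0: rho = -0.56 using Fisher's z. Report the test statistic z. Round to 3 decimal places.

Fisher z: atanh(-0.680) = -0.829114, atanh(-0.56) = -0.632833
z = (z_r − z_0)·√(n−3) = (-0.829114 − (-0.632833))·√8 = -0.196281 · 2.828427 = -0.555

-0.555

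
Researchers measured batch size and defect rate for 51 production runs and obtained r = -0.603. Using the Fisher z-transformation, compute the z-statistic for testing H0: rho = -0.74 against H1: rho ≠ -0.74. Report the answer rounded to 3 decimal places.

z_r = atanh(-0.603) = -0.697848,  z_0 = atanh(-0.74) = -0.950479
SE = 1/√(n−3) = 1/√48 = 0.144338
z = (z_r − z_0)/SE = (-0.697848 − (-0.950479)) / 0.144338 = 0.252631 / 0.144338 = 1.750

1.750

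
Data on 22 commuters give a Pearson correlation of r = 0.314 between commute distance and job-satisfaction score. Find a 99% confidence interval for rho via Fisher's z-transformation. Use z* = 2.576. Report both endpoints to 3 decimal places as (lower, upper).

(-0.260, 0.724)

Fisher z: z_r = atanh(r) = ½·ln((1+0.314)/(1−0.314)) = 0.324977
SE(z) = 1/√(n−3) = 1/√19 = 0.229416
99% ⇒ z* = 2.576; margin = 2.576·0.229416 = 0.590976
CI on z-scale: (-0.265999, 0.915953)
Back-transform: tanh(-0.265999) = -0.259898, tanh(0.915953) = 0.723977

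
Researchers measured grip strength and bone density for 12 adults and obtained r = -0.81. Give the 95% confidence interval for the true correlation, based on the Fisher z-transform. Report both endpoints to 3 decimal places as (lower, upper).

(-0.945, -0.441)

Fisher z: z_r = atanh(r) = ½·ln((1+(-0.81))/(1−(-0.81))) = -1.127029
SE(z) = 1/√(n−3) = 1/√9 = 0.333333
95% ⇒ z* = 1.960; margin = 1.960·0.333333 = 0.653333
CI on z-scale: (-1.780362, -0.473696)
Back-transform: tanh(-1.780362) = -0.944734, tanh(-0.473696) = -0.441181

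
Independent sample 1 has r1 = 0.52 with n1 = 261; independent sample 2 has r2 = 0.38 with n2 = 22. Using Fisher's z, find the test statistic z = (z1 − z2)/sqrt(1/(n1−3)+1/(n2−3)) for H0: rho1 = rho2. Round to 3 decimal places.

0.742

z1 = atanh(0.52) = 0.576340,  z2 = atanh(0.38) = 0.400060
SE = √(1/(n1−3) + 1/(n2−3)) = √(1/258 + 1/19) = √(0.0038760 + 0.0526316) = √0.0565076 = 0.237713
z = (z1 − z2)/SE = (0.576340 − 0.400060) / 0.237713 = 0.176280 / 0.237713 = 0.742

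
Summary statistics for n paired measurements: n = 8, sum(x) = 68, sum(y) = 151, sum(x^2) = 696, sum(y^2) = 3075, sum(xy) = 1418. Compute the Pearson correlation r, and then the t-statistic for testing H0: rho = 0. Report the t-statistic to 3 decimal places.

Numerator: nΣxy − (Σx)(Σy) = 8·1418 − (68)(151) = 1076
Denominator: √[(nΣx²−(Σx)²)(nΣy²−(Σy)²)]
  nΣx²−(Σx)² = 8·696 − 4624 = 944;  nΣy²−(Σy)² = 8·3075 − 22801 = 1799
  √(944·1799) = √1698256 = 1303.1715
r = 1076 / 1303.1715 = 0.8257
t = r·√(n−2)/√(1−r²) = 0.8257·√6 / √(1−0.681780) = 2.022544 / 0.564110 = 3.585

3.585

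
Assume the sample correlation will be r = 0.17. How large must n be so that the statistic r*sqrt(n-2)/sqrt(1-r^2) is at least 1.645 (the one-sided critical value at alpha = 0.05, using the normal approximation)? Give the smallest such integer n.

Need r·√(n−2)/√(1−r²) ≥ 1.645
√(n−2) ≥ 1.645·√(1−0.0289) / 0.17 = 1.645·0.985444 / 0.17 = 9.5356
n−2 ≥ 90.9277  ⇒  n ≥ 92.9277
Smallest integer n = 93

93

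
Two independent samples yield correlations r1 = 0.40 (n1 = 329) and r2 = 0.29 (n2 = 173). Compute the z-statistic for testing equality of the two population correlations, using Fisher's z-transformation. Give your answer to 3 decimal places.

1.322

z1 = atanh(0.40) = 0.423649,  z2 = atanh(0.29) = 0.298566
SE = √(1/(n1−3) + 1/(n2−3)) = √(1/326 + 1/170) = √(0.0030675 + 0.0058824) = √0.0089499 = 0.094604
z = (z1 − z2)/SE = (0.423649 − 0.298566) / 0.094604 = 0.125083 / 0.094604 = 1.322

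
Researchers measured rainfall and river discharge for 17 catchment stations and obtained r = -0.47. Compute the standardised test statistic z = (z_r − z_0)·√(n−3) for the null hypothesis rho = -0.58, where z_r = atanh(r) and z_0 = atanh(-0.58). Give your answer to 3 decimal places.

0.570

z_r = atanh(-0.47) = -0.510070,  z_0 = atanh(-0.58) = -0.662463
SE = 1/√(n−3) = 1/√14 = 0.267261
z = (z_r − z_0)/SE = (-0.510070 − (-0.662463)) / 0.267261 = 0.152393 / 0.267261 = 0.570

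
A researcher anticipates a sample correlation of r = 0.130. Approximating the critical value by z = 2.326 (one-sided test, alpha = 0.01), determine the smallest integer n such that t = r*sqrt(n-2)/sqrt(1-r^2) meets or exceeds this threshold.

r√(n−2)/√(1−r²) ≥ 2.326  ⇔  n−2 ≥ (2.326)²·(1−r²)/r²
(1−r²)/r² = (1−0.016900)/0.016900 = 58.1716
n ≥ 2 + 5.410276·58.1716 = 2 + 314.7244 = 316.7244
⌈316.7244⌉ = 317

317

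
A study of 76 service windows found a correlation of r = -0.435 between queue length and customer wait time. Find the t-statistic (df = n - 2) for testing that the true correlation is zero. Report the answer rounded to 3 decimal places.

1 − r² = 1 − 0.189225 = 0.810775;  √(1−r²) = 0.900430
√(n−2) = √74 = 8.602325
t = r·√(n−2)/√(1−r²) = -0.435 · 8.602325 / 0.900430 = -4.156

-4.156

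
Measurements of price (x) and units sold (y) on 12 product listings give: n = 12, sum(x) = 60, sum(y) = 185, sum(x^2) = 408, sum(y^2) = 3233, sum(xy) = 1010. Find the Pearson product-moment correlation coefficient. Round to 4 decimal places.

0.4191

Numerator: nΣxy − (Σx)(Σy) = 12·1010 − (60)(185) = 1020
Denominator: √[(nΣx²−(Σx)²)(nΣy²−(Σy)²)]
  nΣx²−(Σx)² = 12·408 − 3600 = 1296;  nΣy²−(Σy)² = 12·3233 − 34225 = 4571
  √(1296·4571) = √5924016 = 2433.9302
r = 1020 / 2433.9302 = 0.4191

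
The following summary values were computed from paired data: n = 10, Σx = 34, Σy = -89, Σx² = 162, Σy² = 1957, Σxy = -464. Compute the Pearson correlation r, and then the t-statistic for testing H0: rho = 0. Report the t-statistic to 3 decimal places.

-2.728

Numerator: nΣxy − (Σx)(Σy) = 10·(-464) − (34)(-89) = -1614
Denominator: √[(nΣx²−(Σx)²)(nΣy²−(Σy)²)]
  nΣx²−(Σx)² = 10·162 − 1156 = 464;  nΣy²−(Σy)² = 10·1957 − 7921 = 11649
  √(464·11649) = √5405136 = 2324.8948
r = -1614 / 2324.8948 = -0.6942
t = r·√(n−2)/√(1−r²) = -0.6942·√8 / √(1−0.481914) = -1.963494 / 0.719782 = -2.728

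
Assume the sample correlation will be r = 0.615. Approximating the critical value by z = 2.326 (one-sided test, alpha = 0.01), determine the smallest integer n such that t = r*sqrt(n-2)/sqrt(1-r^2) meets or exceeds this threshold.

11

r√(n−2)/√(1−r²) ≥ 2.326  ⇔  n−2 ≥ (2.326)²·(1−r²)/r²
(1−r²)/r² = (1−0.378225)/0.378225 = 1.6439
n ≥ 2 + 5.410276·1.6439 = 2 + 8.8940 = 10.8940
⌈10.8940⌉ = 11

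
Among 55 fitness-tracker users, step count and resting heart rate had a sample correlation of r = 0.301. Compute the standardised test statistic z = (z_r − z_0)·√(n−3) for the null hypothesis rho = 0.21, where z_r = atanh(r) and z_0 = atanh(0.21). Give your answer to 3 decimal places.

0.703

z_r = atanh(0.301) = 0.310619,  z_0 = atanh(0.21) = 0.213171
SE = 1/√(n−3) = 1/√52 = 0.138675
z = (z_r − z_0)/SE = (0.310619 − 0.213171) / 0.138675 = 0.097448 / 0.138675 = 0.703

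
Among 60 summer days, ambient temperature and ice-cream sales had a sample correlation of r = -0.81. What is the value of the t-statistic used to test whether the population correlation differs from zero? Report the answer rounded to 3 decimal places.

t = r·√(n−2) / √(1−r²) with r = -0.81, n = 60
  = -0.81·√58 / √(1 − 0.6561)
  = -0.81·7.615773 / 0.586430
  = -6.168776 / 0.586430 = -10.519

-10.519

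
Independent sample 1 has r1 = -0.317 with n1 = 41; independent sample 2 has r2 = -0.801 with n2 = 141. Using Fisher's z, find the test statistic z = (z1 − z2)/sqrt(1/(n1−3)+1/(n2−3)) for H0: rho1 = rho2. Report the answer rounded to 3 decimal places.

z1 = atanh(-0.317) = -0.328308,  z2 = atanh(-0.801) = -1.101396
SE = √(1/(n1−3) + 1/(n2−3)) = √(1/38 + 1/138) = √(0.0263158 + 0.0072464) = √0.0335622 = 0.183200
z = (z1 − z2)/SE = (-0.328308 − (-1.101396)) / 0.183200 = 0.773088 / 0.183200 = 4.220

4.220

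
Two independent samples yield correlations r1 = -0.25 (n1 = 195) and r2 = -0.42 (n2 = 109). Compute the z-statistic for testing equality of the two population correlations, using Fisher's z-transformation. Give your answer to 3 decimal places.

Fisher z-transforms: z1 = atanh(-0.25) = -0.255413, z2 = atanh(-0.42) = -0.447692; difference d = 0.192279
Var(d) = 1/192 + 1/106 = 0.0052083 + 0.0094340 = 0.0146423
z = d/√Var(d) = 0.192279 / √0.0146423 = 0.192279 / 0.121005 = 1.589

1.589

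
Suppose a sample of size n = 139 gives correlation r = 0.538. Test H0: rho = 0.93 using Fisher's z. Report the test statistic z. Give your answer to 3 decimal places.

-12.327

Fisher z: atanh(0.538) = 0.601337, atanh(0.93) = 1.658390
z = (z_r − z_0)·√(n−3) = (0.601337 − 1.658390)·√136 = -1.057053 · 11.661904 = -12.327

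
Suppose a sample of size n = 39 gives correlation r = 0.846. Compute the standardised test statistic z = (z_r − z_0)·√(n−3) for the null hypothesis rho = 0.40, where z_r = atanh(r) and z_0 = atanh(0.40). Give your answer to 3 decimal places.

Fisher z: atanh(0.846) = 1.241912, atanh(0.40) = 0.423649
z = (z_r − z_0)·√(n−3) = (1.241912 − 0.423649)·√36 = 0.818263 · 6.000000 = 4.910

4.910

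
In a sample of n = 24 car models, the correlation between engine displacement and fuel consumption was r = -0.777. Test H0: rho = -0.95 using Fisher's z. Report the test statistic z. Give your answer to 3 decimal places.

z_r = atanh(-0.777) = -1.037755,  z_0 = atanh(-0.95) = -1.831781
SE = 1/√(n−3) = 1/√21 = 0.218218
z = (z_r − z_0)/SE = (-1.037755 − (-1.831781)) / 0.218218 = 0.794026 / 0.218218 = 3.639

3.639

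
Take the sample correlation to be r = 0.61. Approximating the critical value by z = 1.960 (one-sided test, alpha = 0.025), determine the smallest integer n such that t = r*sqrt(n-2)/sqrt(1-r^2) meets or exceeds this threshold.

9

Need r·√(n−2)/√(1−r²) ≥ 1.960
√(n−2) ≥ 1.960·√(1−0.3721) / 0.61 = 1.960·0.792401 / 0.61 = 2.5461
n−2 ≥ 6.4826  ⇒  n ≥ 8.4826
Smallest integer n = 9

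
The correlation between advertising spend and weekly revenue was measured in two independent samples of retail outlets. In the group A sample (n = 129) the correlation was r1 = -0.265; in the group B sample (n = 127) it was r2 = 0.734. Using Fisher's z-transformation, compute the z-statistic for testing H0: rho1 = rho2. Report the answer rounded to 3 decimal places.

-9.556

z1 = atanh(-0.265) = -0.271478,  z2 = atanh(0.734) = 0.937345
SE = √(1/(n1−3) + 1/(n2−3)) = √(1/126 + 1/124) = √(0.0079365 + 0.0080645) = √0.0160010 = 0.126495
z = (z1 − z2)/SE = (-0.271478 − 0.937345) / 0.126495 = -1.208823 / 0.126495 = -9.556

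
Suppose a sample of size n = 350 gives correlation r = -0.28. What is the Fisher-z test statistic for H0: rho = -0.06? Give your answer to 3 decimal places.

Fisher z: atanh(-0.28) = -0.287682, atanh(-0.06) = -0.060072
z = (z_r − z_0)·√(n−3) = (-0.287682 − (-0.060072))·√347 = -0.227610 · 18.627936 = -4.240

-4.240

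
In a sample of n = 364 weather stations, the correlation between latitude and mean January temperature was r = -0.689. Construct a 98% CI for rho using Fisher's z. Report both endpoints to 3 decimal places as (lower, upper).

z_r = atanh(-0.689) = -0.846050;  SE = 1/√(n−3) = 1/√361 = 0.052632
z-limits: -0.846050 ± 2.326·0.052632 = -0.846050 ± 0.122422 = [-0.968472, -0.723628]
ρ-limits: (tanh -0.968472, tanh -0.723628) = (-0.748, -0.619)

(-0.748, -0.619)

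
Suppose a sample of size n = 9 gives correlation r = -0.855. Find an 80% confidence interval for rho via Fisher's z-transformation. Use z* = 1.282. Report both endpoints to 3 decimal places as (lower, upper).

(-0.947, -0.636)

Fisher z: z_r = atanh(r) = ½·ln((1+(-0.855))/(1−(-0.855))) = -1.274453
SE(z) = 1/√(n−3) = 1/√6 = 0.408248
80% ⇒ z* = 1.282; margin = 1.282·0.408248 = 0.523374
CI on z-scale: (-1.797827, -0.751079)
Back-transform: tanh(-1.797827) = -0.946581, tanh(-0.751079) = -0.635792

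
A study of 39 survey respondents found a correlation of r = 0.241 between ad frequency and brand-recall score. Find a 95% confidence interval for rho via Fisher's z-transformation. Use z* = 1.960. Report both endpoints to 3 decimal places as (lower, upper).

(-0.081, 0.517)

Fisher z: z_r = atanh(r) = ½·ln((1+0.241)/(1−0.241)) = 0.245836
SE(z) = 1/√(n−3) = 1/√36 = 0.166667
95% ⇒ z* = 1.960; margin = 1.960·0.166667 = 0.326667
CI on z-scale: (-0.080831, 0.572503)
Back-transform: tanh(-0.080831) = -0.080655, tanh(0.572503) = 0.517195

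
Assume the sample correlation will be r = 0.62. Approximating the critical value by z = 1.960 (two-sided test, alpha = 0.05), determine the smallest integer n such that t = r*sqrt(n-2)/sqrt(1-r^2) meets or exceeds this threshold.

9

r√(n−2)/√(1−r²) ≥ 1.960  ⇔  n−2 ≥ (1.960)²·(1−r²)/r²
(1−r²)/r² = (1−0.3844)/0.3844 = 1.6015
n ≥ 2 + 3.8416·1.6015 = 2 + 6.1523 = 8.1523
⌈8.1523⌉ = 9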